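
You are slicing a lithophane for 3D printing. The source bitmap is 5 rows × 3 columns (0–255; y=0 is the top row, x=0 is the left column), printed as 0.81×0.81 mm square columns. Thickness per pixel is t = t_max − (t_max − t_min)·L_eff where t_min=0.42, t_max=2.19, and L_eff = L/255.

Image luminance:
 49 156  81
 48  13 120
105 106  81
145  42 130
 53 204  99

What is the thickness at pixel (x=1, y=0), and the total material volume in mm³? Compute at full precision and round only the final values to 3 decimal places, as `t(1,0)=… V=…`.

t(1,0)=1.107 V=15.031

span = t_max - t_min = 2.19 - 0.42 = 1.770
L(1,0) = 156, L_eff = 156/255 = 0.611765
t(1,0) = 2.19 - 1.770·0.611765 = 1.107
Σt over all 5·3 pixels = 194737/8500 ≈ 22.9102353
V = pitch²·Σt = 0.81²·194737/8500 = 15.031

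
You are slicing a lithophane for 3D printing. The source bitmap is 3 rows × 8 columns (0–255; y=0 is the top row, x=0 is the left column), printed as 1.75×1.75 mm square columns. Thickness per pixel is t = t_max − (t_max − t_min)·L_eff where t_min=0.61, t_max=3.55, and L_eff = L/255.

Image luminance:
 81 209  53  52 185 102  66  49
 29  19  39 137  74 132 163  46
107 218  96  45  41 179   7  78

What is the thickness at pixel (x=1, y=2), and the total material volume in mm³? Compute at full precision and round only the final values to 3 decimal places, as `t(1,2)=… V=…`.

t(1,2)=1.037 V=182.998

span = t_max - t_min = 3.55 - 0.61 = 2.940
L(1,2) = 218, L_eff = 218/255 = 0.854902
t(1,2) = 3.55 - 2.940·0.854902 = 1.037
Σt over all 3·8 pixels = 253957/4250 ≈ 59.7545882
V = pitch²·Σt = 1.75²·253957/4250 = 182.998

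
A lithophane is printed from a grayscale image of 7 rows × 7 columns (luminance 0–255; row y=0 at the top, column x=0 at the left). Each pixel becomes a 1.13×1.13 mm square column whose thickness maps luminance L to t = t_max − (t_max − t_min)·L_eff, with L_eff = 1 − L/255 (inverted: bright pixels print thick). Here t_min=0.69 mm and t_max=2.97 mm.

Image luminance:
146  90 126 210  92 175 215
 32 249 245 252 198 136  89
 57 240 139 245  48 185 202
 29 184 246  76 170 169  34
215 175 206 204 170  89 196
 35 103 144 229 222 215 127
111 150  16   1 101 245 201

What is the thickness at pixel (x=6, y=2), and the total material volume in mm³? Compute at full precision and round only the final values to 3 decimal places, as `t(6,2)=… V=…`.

span = t_max - t_min = 2.97 - 0.69 = 2.280
L(6,2) = 202, L_eff = 1 - 202/255 = 0.207843 (inverted)
t(6,2) = 2.97 - 2.280·0.207843 = 2.496
Σt over all 7·7 pixels = 852369/8500 ≈ 100.2787059
V = pitch²·Σt = 1.13²·852369/8500 = 128.046

t(6,2)=2.496 V=128.046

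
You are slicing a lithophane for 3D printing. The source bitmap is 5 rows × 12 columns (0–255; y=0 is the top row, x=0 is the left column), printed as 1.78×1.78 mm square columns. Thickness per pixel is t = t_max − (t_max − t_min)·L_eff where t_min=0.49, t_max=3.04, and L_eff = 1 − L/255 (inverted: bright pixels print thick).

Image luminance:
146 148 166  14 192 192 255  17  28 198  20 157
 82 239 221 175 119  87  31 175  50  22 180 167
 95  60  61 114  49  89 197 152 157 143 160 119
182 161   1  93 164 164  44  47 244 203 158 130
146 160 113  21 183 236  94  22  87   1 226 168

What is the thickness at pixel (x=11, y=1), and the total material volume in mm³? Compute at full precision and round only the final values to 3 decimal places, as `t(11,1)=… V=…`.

span = t_max - t_min = 3.04 - 0.49 = 2.550
L(11,1) = 167, L_eff = 1 - 167/255 = 0.345098 (inverted)
t(11,1) = 3.04 - 2.550·0.345098 = 2.160
Σt over all 5·12 pixels = 104.65
V = pitch²·Σt = 1.78²·104.65 = 331.573

t(11,1)=2.160 V=331.573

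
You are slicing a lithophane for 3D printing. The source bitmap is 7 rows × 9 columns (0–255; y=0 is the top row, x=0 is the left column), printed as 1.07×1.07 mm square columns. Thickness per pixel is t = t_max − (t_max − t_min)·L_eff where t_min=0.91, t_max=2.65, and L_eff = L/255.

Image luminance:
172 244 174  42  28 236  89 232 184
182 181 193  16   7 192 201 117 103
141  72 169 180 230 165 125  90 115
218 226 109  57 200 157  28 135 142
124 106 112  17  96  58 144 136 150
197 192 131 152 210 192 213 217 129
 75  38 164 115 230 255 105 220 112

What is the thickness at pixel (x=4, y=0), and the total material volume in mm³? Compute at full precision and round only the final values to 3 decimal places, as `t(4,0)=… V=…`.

t(4,0)=2.459 V=120.503

span = t_max - t_min = 2.65 - 0.91 = 1.740
L(4,0) = 28, L_eff = 28/255 = 0.109804
t(4,0) = 2.65 - 1.740·0.109804 = 2.459
Σt over all 7·9 pixels = 894639/8500 ≈ 105.2516471
V = pitch²·Σt = 1.07²·894639/8500 = 120.503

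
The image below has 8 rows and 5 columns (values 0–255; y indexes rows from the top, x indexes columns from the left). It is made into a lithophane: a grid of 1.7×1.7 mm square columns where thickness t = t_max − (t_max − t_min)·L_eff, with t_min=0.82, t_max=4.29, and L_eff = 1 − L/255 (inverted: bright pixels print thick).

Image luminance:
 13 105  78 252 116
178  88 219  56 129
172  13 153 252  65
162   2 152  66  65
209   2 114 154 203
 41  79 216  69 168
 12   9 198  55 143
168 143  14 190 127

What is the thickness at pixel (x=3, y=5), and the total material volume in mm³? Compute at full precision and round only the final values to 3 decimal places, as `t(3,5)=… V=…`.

t(3,5)=1.759 V=277.661

span = t_max - t_min = 4.29 - 0.82 = 3.470
L(3,5) = 69, L_eff = 1 - 69/255 = 0.729412 (inverted)
t(3,5) = 4.29 - 3.470·0.729412 = 1.759
Σt over all 8·5 pixels = 16333/170 ≈ 96.0764706
V = pitch²·Σt = 1.7²·16333/170 = 277.661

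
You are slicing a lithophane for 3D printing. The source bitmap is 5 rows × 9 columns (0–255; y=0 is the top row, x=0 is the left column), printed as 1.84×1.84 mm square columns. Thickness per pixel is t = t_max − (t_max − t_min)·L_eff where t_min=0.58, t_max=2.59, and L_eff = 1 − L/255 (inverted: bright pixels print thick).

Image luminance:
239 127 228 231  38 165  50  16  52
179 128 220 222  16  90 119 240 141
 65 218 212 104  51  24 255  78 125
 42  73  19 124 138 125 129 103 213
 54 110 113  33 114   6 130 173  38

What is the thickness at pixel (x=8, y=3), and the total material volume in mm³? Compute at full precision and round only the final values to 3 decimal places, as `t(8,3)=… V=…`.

t(8,3)=2.259 V=231.671

span = t_max - t_min = 2.59 - 0.58 = 2.010
L(8,3) = 213, L_eff = 1 - 213/255 = 0.164706 (inverted)
t(8,3) = 2.59 - 2.010·0.164706 = 2.259
Σt over all 5·9 pixels = 29082/425 ≈ 68.4282353
V = pitch²·Σt = 1.84²·29082/425 = 231.671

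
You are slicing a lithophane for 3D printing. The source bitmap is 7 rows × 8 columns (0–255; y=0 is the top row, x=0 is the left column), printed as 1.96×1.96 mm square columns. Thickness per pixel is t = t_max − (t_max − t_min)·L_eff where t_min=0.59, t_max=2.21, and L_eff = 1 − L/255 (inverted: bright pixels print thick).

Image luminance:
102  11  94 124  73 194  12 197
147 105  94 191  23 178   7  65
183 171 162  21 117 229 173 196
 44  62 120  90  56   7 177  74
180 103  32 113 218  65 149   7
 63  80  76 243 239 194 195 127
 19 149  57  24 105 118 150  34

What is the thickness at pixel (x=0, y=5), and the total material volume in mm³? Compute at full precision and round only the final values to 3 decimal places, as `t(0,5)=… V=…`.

t(0,5)=0.990 V=279.192

span = t_max - t_min = 2.21 - 0.59 = 1.620
L(0,5) = 63, L_eff = 1 - 63/255 = 0.752941 (inverted)
t(0,5) = 2.21 - 1.620·0.752941 = 0.990
Σt over all 7·8 pixels = 72.676
V = pitch²·Σt = 1.96²·72.676 = 279.192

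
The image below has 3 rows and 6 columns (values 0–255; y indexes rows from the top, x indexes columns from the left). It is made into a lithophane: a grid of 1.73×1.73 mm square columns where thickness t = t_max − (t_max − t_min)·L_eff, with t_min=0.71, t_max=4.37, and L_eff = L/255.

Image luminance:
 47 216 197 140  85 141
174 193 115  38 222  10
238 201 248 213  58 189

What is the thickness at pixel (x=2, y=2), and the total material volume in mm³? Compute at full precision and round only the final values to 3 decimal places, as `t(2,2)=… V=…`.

span = t_max - t_min = 4.37 - 0.71 = 3.660
L(2,2) = 248, L_eff = 248/255 = 0.972549
t(2,2) = 4.37 - 3.660·0.972549 = 0.810
Σt over all 3·6 pixels = 16808/425 ≈ 39.5482353
V = pitch²·Σt = 1.73²·16808/425 = 118.364

t(2,2)=0.810 V=118.364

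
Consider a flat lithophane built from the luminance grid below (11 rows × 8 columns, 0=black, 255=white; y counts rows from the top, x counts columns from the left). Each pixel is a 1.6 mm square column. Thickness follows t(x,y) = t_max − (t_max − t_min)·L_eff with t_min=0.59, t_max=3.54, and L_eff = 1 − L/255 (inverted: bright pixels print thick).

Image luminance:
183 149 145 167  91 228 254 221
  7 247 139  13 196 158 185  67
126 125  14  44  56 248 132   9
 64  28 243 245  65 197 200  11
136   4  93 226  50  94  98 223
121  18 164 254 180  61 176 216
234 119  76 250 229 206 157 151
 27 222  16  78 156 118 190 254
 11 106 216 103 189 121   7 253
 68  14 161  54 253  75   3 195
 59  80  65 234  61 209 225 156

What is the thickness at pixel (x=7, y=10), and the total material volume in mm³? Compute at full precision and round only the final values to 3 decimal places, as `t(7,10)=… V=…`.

t(7,10)=2.395 V=481.551

span = t_max - t_min = 3.54 - 0.59 = 2.950
L(7,10) = 156, L_eff = 1 - 156/255 = 0.388235 (inverted)
t(7,10) = 3.54 - 2.950·0.388235 = 2.395
Σt over all 11·8 pixels = 15989/85 ≈ 188.1058824
V = pitch²·Σt = 1.6²·15989/85 = 481.551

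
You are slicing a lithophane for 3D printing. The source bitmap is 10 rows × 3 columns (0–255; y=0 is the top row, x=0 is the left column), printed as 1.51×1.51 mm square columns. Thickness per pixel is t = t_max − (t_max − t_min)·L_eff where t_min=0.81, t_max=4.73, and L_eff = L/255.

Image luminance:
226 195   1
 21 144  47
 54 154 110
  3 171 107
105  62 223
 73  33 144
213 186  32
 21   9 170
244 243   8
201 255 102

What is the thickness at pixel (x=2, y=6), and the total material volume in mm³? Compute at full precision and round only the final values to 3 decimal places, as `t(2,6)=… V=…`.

t(2,6)=4.238 V=198.870

span = t_max - t_min = 4.73 - 0.81 = 3.920
L(2,6) = 32, L_eff = 32/255 = 0.125490
t(2,6) = 4.73 - 3.920·0.125490 = 4.238
Σt over all 10·3 pixels = 1112053/12750 ≈ 87.2198431
V = pitch²·Σt = 1.51²·1112053/12750 = 198.870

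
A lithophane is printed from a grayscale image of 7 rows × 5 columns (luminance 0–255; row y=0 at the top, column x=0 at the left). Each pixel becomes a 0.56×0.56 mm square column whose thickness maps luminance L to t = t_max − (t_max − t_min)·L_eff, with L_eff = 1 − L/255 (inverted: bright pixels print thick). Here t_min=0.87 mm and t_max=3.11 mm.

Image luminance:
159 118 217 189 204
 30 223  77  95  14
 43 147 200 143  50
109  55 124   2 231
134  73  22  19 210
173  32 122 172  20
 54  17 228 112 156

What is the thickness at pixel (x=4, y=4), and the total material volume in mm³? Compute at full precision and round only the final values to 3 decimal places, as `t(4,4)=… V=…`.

t(4,4)=2.715 V=20.497

span = t_max - t_min = 3.11 - 0.87 = 2.240
L(4,4) = 210, L_eff = 1 - 210/255 = 0.176471 (inverted)
t(4,4) = 3.11 - 2.240·0.176471 = 2.715
Σt over all 7·5 pixels = 1666651/25500 ≈ 65.3588627
V = pitch²·Σt = 0.56²·1666651/25500 = 20.497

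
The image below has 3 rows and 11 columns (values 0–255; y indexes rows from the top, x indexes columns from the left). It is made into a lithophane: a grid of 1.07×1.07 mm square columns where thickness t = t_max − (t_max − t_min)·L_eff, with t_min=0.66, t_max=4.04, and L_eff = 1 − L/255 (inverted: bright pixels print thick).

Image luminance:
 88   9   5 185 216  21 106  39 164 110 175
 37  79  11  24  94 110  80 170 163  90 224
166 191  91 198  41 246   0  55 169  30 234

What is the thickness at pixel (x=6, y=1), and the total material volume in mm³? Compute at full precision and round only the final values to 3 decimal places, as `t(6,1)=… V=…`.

span = t_max - t_min = 4.04 - 0.66 = 3.380
L(6,1) = 80, L_eff = 1 - 80/255 = 0.686275 (inverted)
t(6,1) = 4.04 - 3.380·0.686275 = 1.720
Σt over all 3·11 pixels = 69.776
V = pitch²·Σt = 1.07²·69.776 = 79.887

t(6,1)=1.720 V=79.887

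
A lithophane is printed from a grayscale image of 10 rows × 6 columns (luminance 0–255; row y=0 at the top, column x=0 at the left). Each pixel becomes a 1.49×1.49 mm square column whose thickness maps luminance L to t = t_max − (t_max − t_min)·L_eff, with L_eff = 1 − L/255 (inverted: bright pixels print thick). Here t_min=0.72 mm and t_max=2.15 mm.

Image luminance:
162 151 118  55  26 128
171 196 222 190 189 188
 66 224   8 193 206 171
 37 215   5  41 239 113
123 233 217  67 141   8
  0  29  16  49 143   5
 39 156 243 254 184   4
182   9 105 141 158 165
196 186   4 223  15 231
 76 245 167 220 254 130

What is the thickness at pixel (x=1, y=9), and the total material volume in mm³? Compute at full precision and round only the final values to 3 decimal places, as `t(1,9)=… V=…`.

t(1,9)=2.094 V=194.662

span = t_max - t_min = 2.15 - 0.72 = 1.430
L(1,9) = 245, L_eff = 1 - 245/255 = 0.039216 (inverted)
t(1,9) = 2.15 - 1.430·0.039216 = 2.094
Σt over all 10·6 pixels = 186323/2125 ≈ 87.6814118
V = pitch²·Σt = 1.49²·186323/2125 = 194.662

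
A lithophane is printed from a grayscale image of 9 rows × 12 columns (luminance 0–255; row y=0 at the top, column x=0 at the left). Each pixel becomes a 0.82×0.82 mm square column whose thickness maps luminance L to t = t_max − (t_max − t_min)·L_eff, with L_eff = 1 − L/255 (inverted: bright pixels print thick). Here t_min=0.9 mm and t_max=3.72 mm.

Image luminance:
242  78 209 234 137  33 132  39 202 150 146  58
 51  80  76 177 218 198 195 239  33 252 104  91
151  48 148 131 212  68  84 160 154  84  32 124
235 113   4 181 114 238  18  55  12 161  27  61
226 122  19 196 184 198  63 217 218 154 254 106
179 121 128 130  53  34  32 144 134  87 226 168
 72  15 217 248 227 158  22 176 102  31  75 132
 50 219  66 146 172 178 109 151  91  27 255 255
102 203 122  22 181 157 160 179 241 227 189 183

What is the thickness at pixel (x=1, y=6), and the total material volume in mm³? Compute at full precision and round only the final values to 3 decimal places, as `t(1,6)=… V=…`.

span = t_max - t_min = 3.72 - 0.9 = 2.820
L(1,6) = 15, L_eff = 1 - 15/255 = 0.941176 (inverted)
t(1,6) = 3.72 - 2.820·0.941176 = 1.066
Σt over all 9·12 pixels = 548287/2125 ≈ 258.0174118
V = pitch²·Σt = 0.82²·548287/2125 = 173.491

t(1,6)=1.066 V=173.491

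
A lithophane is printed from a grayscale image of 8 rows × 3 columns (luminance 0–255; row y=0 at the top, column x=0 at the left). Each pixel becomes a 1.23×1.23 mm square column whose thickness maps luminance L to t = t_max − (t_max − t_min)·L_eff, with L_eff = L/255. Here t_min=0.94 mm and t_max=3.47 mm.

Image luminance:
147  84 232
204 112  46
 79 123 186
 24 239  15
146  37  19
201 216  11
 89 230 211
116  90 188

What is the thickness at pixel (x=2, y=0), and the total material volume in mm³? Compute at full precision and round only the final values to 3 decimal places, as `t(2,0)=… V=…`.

t(2,0)=1.168 V=80.288

span = t_max - t_min = 3.47 - 0.94 = 2.530
L(2,0) = 232, L_eff = 232/255 = 0.909804
t(2,0) = 3.47 - 2.530·0.909804 = 1.168
Σt over all 8·3 pixels = 90217/1700 ≈ 53.0688235
V = pitch²·Σt = 1.23²·90217/1700 = 80.288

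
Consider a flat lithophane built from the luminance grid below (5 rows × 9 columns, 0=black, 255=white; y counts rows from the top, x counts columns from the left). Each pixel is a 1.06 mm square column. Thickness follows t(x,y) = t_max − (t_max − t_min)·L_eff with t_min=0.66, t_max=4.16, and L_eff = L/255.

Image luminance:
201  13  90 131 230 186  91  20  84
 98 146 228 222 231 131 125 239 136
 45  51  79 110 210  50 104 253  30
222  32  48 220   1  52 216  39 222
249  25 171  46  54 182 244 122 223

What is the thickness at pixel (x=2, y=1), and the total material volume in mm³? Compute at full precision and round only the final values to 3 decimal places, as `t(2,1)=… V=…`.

t(2,1)=1.031 V=119.318

span = t_max - t_min = 4.16 - 0.66 = 3.500
L(2,1) = 228, L_eff = 228/255 = 0.894118
t(2,1) = 4.16 - 3.500·0.894118 = 1.031
Σt over all 5·9 pixels = 27079/255 ≈ 106.1921569
V = pitch²·Σt = 1.06²·27079/255 = 119.318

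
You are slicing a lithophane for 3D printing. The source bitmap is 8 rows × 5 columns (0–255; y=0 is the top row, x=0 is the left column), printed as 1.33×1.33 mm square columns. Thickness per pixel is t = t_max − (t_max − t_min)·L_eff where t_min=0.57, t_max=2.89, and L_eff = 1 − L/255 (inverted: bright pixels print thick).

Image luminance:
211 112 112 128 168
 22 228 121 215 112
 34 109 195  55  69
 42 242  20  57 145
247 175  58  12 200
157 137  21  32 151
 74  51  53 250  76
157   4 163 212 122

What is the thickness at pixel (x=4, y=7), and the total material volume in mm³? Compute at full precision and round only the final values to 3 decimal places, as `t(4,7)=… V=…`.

span = t_max - t_min = 2.89 - 0.57 = 2.320
L(4,7) = 122, L_eff = 1 - 122/255 = 0.521569 (inverted)
t(4,7) = 2.89 - 2.320·0.521569 = 1.680
Σt over all 8·5 pixels = 140264/2125 ≈ 66.0065882
V = pitch²·Σt = 1.33²·140264/2125 = 116.759

t(4,7)=1.680 V=116.759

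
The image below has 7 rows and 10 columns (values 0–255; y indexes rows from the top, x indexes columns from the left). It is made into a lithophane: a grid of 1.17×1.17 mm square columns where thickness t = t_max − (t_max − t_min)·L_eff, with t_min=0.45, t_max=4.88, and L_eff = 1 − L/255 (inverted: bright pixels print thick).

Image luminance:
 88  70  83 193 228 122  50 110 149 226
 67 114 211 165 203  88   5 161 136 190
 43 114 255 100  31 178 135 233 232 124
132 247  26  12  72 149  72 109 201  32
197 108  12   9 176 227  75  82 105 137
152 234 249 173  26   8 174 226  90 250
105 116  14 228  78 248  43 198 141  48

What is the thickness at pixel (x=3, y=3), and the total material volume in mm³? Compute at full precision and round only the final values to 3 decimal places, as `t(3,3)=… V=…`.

span = t_max - t_min = 4.88 - 0.45 = 4.430
L(3,3) = 12, L_eff = 1 - 12/255 = 0.952941 (inverted)
t(3,3) = 4.88 - 4.430·0.952941 = 0.658
Σt over all 7·10 pixels = 965581/5100 ≈ 189.3296078
V = pitch²·Σt = 1.17²·965581/5100 = 259.173

t(3,3)=0.658 V=259.173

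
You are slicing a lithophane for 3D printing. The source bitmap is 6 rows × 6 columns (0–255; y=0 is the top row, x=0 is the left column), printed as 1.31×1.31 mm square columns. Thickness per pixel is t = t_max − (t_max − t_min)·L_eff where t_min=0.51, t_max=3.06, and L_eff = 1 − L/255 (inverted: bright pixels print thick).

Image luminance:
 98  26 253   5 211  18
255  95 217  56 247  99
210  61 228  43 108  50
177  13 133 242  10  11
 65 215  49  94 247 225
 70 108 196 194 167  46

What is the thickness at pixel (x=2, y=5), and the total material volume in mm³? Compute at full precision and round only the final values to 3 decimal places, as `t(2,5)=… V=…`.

span = t_max - t_min = 3.06 - 0.51 = 2.550
L(2,5) = 196, L_eff = 1 - 196/255 = 0.231373 (inverted)
t(2,5) = 3.06 - 2.550·0.231373 = 2.470
Σt over all 6·6 pixels = 63.78
V = pitch²·Σt = 1.31²·63.78 = 109.453

t(2,5)=2.470 V=109.453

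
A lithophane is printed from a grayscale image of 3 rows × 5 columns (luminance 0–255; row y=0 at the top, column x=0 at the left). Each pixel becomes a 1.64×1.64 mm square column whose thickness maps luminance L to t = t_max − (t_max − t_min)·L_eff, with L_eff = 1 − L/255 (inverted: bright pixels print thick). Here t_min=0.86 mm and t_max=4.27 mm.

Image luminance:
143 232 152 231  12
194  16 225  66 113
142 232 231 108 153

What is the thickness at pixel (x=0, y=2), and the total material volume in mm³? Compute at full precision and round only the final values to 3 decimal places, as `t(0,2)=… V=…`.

t(0,2)=2.759 V=115.621

span = t_max - t_min = 4.27 - 0.86 = 3.410
L(0,2) = 142, L_eff = 1 - 142/255 = 0.443137 (inverted)
t(0,2) = 4.27 - 3.410·0.443137 = 2.759
Σt over all 3·5 pixels = 3654/85 ≈ 42.9882353
V = pitch²·Σt = 1.64²·3654/85 = 115.621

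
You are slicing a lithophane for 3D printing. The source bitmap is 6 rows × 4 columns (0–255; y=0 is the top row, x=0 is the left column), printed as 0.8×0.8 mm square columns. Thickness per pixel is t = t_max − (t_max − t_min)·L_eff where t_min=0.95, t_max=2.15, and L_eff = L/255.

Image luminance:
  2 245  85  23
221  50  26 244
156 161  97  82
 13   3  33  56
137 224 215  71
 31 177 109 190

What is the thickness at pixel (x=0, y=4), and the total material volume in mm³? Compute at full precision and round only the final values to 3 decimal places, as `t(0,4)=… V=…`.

t(0,4)=1.505 V=25.040

span = t_max - t_min = 2.15 - 0.95 = 1.200
L(0,4) = 137, L_eff = 137/255 = 0.537255
t(0,4) = 2.15 - 1.200·0.537255 = 1.505
Σt over all 6·4 pixels = 16628/425 ≈ 39.1247059
V = pitch²·Σt = 0.8²·16628/425 = 25.040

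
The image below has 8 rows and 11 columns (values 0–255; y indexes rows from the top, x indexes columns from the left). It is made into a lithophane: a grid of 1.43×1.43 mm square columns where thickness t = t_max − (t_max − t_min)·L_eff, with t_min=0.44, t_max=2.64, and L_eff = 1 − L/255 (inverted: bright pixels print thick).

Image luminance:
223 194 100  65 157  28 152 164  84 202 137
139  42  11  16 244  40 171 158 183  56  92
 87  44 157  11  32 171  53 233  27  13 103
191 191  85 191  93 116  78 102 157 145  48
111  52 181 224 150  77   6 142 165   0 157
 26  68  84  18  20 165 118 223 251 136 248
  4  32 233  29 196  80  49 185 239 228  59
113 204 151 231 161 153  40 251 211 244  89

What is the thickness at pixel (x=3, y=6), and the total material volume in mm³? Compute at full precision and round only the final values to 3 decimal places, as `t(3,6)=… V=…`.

t(3,6)=0.690 V=269.539

span = t_max - t_min = 2.64 - 0.44 = 2.200
L(3,6) = 29, L_eff = 1 - 29/255 = 0.886275 (inverted)
t(3,6) = 2.64 - 2.200·0.886275 = 0.690
Σt over all 8·11 pixels = 168058/1275 ≈ 131.8101961
V = pitch²·Σt = 1.43²·168058/1275 = 269.539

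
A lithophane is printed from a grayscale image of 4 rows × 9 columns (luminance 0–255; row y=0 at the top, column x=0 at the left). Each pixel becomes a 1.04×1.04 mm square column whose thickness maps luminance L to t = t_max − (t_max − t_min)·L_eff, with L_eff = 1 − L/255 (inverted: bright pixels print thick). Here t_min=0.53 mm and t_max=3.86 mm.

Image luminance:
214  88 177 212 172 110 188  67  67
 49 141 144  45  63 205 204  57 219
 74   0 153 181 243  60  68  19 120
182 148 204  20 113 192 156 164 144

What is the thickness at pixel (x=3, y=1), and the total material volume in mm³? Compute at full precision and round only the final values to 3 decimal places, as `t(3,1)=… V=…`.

span = t_max - t_min = 3.86 - 0.53 = 3.330
L(3,1) = 45, L_eff = 1 - 45/255 = 0.823529 (inverted)
t(3,1) = 3.86 - 3.330·0.823529 = 1.118
Σt over all 4·9 pixels = 679773/8500 ≈ 79.9732941
V = pitch²·Σt = 1.04²·679773/8500 = 86.499

t(3,1)=1.118 V=86.499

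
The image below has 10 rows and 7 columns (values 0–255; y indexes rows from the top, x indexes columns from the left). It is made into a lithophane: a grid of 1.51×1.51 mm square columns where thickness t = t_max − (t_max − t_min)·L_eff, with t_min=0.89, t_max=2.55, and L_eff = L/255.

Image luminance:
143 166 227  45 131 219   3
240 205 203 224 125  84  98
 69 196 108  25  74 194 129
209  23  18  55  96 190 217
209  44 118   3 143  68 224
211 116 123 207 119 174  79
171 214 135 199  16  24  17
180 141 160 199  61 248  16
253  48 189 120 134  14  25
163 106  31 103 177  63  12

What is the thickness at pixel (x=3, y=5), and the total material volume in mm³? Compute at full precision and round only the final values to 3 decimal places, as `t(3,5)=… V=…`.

span = t_max - t_min = 2.55 - 0.89 = 1.660
L(3,5) = 207, L_eff = 207/255 = 0.811765
t(3,5) = 2.55 - 1.660·0.811765 = 1.202
Σt over all 10·7 pixels = 773858/6375 ≈ 121.3894902
V = pitch²·Σt = 1.51²·773858/6375 = 276.780

t(3,5)=1.202 V=276.780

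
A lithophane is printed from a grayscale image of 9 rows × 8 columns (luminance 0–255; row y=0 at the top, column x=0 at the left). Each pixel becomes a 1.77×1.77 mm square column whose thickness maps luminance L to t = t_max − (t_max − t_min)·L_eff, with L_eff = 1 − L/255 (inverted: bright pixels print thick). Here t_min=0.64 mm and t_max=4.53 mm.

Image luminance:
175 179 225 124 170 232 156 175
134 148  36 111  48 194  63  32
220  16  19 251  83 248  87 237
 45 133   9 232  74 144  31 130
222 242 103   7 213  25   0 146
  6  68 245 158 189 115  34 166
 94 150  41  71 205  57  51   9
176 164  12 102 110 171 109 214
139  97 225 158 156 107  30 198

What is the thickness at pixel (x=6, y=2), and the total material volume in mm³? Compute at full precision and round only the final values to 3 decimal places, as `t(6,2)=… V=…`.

span = t_max - t_min = 4.53 - 0.64 = 3.890
L(6,2) = 87, L_eff = 1 - 87/255 = 0.658824 (inverted)
t(6,2) = 4.53 - 3.890·0.658824 = 1.967
Σt over all 9·8 pixels = 775839/4250 ≈ 182.5503529
V = pitch²·Σt = 1.77²·775839/4250 = 571.912

t(6,2)=1.967 V=571.912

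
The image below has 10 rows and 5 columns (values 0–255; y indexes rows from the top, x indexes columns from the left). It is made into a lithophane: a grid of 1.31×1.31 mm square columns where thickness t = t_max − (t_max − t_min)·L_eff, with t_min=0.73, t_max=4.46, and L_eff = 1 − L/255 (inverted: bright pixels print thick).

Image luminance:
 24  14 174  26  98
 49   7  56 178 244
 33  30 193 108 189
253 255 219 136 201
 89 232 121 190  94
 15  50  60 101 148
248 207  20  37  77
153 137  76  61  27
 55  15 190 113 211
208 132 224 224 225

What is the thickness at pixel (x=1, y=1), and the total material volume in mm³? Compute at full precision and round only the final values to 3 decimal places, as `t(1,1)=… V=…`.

span = t_max - t_min = 4.46 - 0.73 = 3.730
L(1,1) = 7, L_eff = 1 - 7/255 = 0.972549 (inverted)
t(1,1) = 4.46 - 3.730·0.972549 = 0.832
Σt over all 10·5 pixels = 3253421/25500 ≈ 127.5851373
V = pitch²·Σt = 1.31²·3253421/25500 = 218.949

t(1,1)=0.832 V=218.949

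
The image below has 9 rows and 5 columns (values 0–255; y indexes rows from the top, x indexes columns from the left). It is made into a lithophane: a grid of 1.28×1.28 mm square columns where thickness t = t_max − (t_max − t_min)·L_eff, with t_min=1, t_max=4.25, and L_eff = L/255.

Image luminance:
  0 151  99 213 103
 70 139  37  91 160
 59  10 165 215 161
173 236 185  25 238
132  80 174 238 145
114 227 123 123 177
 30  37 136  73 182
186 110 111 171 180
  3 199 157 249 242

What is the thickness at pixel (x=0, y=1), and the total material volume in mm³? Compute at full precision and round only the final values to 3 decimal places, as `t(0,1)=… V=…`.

span = t_max - t_min = 4.25 - 1 = 3.250
L(0,1) = 70, L_eff = 70/255 = 0.274510
t(0,1) = 4.25 - 3.250·0.274510 = 3.358
Σt over all 9·5 pixels = 19233/170 ≈ 113.1352941
V = pitch²·Σt = 1.28²·19233/170 = 185.361

t(0,1)=3.358 V=185.361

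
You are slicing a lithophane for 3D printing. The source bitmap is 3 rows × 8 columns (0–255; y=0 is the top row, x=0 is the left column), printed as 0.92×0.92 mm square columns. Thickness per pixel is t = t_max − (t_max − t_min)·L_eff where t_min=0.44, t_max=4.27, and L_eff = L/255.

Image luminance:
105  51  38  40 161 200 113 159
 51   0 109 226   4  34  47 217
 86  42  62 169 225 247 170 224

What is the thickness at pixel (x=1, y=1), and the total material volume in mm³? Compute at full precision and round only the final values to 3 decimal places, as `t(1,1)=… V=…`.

t(1,1)=4.270 V=51.398

span = t_max - t_min = 4.27 - 0.44 = 3.830
L(1,1) = 0, L_eff = 0/255 = 0.000000
t(1,1) = 4.27 - 3.830·0.000000 = 4.270
Σt over all 3·8 pixels = 3097/51 ≈ 60.7254902
V = pitch²·Σt = 0.92²·3097/51 = 51.398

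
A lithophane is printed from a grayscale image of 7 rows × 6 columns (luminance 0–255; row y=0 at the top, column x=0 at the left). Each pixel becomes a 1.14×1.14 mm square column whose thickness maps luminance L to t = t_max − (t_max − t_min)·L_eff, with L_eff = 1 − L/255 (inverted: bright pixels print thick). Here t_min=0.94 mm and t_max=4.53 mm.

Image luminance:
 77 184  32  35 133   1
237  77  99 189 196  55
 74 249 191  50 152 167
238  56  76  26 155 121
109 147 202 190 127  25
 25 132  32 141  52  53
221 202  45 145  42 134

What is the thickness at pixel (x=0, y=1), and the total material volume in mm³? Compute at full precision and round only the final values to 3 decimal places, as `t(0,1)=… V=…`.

span = t_max - t_min = 4.53 - 0.94 = 3.590
L(0,1) = 237, L_eff = 1 - 237/255 = 0.070588 (inverted)
t(0,1) = 4.53 - 3.590·0.070588 = 4.277
Σt over all 7·6 pixels = 1381843/12750 ≈ 108.3798431
V = pitch²·Σt = 1.14²·1381843/12750 = 140.850

t(0,1)=4.277 V=140.850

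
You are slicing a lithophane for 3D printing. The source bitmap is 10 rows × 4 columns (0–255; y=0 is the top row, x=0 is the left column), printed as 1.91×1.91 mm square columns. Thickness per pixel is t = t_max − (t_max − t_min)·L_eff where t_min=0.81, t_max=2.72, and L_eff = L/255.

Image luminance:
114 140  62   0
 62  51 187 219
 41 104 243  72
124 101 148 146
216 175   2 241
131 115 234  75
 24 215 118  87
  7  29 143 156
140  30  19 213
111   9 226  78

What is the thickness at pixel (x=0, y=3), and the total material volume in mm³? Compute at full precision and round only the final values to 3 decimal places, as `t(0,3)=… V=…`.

t(0,3)=1.791 V=271.000

span = t_max - t_min = 2.72 - 0.81 = 1.910
L(0,3) = 124, L_eff = 124/255 = 0.486275
t(0,3) = 2.72 - 1.910·0.486275 = 1.791
Σt over all 10·4 pixels = 157856/2125 ≈ 74.2851765
V = pitch²·Σt = 1.91²·157856/2125 = 271.000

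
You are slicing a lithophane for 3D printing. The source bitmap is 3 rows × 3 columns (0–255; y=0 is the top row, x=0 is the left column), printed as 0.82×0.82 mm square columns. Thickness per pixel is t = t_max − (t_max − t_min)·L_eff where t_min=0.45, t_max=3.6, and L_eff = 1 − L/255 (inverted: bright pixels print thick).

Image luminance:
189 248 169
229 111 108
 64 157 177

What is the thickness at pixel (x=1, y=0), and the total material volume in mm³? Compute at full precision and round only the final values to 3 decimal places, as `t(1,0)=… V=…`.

span = t_max - t_min = 3.6 - 0.45 = 3.150
L(1,0) = 248, L_eff = 1 - 248/255 = 0.027451 (inverted)
t(1,0) = 3.6 - 3.150·0.027451 = 3.514
Σt over all 3·3 pixels = 37377/1700 ≈ 21.9864706
V = pitch²·Σt = 0.82²·37377/1700 = 14.784

t(1,0)=3.514 V=14.784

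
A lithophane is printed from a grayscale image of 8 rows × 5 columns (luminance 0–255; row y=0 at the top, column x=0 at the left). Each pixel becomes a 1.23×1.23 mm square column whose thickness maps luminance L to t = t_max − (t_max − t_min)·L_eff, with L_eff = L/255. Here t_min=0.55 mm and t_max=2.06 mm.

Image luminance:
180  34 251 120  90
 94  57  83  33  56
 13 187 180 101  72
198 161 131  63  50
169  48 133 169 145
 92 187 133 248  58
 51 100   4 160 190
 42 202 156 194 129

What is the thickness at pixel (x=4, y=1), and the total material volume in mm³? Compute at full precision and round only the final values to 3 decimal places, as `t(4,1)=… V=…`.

t(4,1)=1.728 V=81.984

span = t_max - t_min = 2.06 - 0.55 = 1.510
L(4,1) = 56, L_eff = 56/255 = 0.219608
t(4,1) = 2.06 - 1.510·0.219608 = 1.728
Σt over all 8·5 pixels = 115153/2125 ≈ 54.1896471
V = pitch²·Σt = 1.23²·115153/2125 = 81.984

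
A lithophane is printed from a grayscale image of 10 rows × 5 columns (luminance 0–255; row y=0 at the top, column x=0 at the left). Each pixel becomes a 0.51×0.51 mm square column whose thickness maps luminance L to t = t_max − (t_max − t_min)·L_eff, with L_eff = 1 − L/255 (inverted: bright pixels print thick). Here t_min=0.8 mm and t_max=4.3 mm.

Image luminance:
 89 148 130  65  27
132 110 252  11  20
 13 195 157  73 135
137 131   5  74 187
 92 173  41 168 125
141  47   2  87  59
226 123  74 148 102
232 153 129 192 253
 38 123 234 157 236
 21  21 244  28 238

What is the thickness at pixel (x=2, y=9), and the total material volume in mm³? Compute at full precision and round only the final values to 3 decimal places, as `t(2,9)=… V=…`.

span = t_max - t_min = 4.3 - 0.8 = 3.500
L(2,9) = 244, L_eff = 1 - 244/255 = 0.043137 (inverted)
t(2,9) = 4.3 - 3.500·0.043137 = 4.149
Σt over all 10·5 pixels = 31193/255 ≈ 122.3254902
V = pitch²·Σt = 0.51²·31193/255 = 31.817

t(2,9)=4.149 V=31.817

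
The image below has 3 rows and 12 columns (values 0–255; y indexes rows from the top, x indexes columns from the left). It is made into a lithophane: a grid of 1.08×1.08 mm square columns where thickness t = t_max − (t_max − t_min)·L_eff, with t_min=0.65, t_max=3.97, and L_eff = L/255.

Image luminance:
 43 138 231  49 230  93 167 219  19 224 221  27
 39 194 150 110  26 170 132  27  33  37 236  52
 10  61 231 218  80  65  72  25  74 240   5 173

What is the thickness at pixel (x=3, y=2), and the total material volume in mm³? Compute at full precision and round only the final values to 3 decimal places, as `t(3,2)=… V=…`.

span = t_max - t_min = 3.97 - 0.65 = 3.320
L(3,2) = 218, L_eff = 218/255 = 0.854902
t(3,2) = 3.97 - 3.320·0.854902 = 1.132
Σt over all 3·12 pixels = 569072/6375 ≈ 89.2661961
V = pitch²·Σt = 1.08²·569072/6375 = 104.120

t(3,2)=1.132 V=104.120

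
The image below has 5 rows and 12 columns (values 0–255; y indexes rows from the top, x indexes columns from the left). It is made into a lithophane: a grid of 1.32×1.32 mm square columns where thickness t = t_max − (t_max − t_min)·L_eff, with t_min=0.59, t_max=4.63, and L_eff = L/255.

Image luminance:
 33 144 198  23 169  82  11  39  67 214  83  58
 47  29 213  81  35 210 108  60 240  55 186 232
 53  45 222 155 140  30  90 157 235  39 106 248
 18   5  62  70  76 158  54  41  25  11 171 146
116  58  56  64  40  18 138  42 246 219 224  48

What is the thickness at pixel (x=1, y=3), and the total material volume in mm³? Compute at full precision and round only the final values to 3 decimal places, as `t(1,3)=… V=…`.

span = t_max - t_min = 4.63 - 0.59 = 4.040
L(1,3) = 5, L_eff = 5/255 = 0.019608
t(1,3) = 4.63 - 4.040·0.019608 = 4.551
Σt over all 5·12 pixels = 380144/2125 ≈ 178.8912941
V = pitch²·Σt = 1.32²·380144/2125 = 311.700

t(1,3)=4.551 V=311.700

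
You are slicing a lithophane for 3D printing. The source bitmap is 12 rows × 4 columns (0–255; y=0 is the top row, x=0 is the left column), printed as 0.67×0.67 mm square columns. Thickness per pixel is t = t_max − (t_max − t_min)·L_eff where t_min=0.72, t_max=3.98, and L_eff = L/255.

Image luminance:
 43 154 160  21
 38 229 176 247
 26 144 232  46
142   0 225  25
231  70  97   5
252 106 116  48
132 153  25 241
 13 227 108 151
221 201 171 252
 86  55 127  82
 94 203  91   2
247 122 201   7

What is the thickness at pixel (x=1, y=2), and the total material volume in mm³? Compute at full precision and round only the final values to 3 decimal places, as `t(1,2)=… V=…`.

t(1,2)=2.139 V=51.066

span = t_max - t_min = 3.98 - 0.72 = 3.260
L(1,2) = 144, L_eff = 144/255 = 0.564706
t(1,2) = 3.98 - 3.260·0.564706 = 2.139
Σt over all 12·4 pixels = 19339/170 ≈ 113.7588235
V = pitch²·Σt = 0.67²·19339/170 = 51.066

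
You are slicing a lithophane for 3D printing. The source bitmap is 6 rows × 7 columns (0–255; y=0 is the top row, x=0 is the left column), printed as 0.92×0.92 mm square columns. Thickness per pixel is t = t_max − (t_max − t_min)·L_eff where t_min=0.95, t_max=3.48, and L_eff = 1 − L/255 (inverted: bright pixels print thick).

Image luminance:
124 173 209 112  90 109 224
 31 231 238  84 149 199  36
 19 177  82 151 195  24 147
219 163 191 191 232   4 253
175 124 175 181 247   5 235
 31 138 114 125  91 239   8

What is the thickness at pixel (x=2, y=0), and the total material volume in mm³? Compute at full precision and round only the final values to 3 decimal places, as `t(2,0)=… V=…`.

span = t_max - t_min = 3.48 - 0.95 = 2.530
L(2,0) = 209, L_eff = 1 - 209/255 = 0.180392 (inverted)
t(2,0) = 3.48 - 2.530·0.180392 = 3.024
Σt over all 6·7 pixels = 504307/5100 ≈ 98.8837255
V = pitch²·Σt = 0.92²·504307/5100 = 83.695

t(2,0)=3.024 V=83.695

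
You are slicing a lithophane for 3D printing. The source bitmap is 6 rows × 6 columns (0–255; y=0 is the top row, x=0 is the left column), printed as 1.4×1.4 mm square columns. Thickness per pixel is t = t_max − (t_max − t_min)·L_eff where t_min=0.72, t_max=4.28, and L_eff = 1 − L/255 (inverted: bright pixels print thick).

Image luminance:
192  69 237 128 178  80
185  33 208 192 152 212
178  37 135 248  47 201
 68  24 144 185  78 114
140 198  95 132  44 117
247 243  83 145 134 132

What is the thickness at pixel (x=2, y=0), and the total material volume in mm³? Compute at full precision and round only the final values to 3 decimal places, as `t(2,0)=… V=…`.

span = t_max - t_min = 4.28 - 0.72 = 3.560
L(2,0) = 237, L_eff = 1 - 237/255 = 0.070588 (inverted)
t(2,0) = 4.28 - 3.560·0.070588 = 4.029
Σt over all 6·6 pixels = 122671/1275 ≈ 96.2125490
V = pitch²·Σt = 1.4²·122671/1275 = 188.577

t(2,0)=4.029 V=188.577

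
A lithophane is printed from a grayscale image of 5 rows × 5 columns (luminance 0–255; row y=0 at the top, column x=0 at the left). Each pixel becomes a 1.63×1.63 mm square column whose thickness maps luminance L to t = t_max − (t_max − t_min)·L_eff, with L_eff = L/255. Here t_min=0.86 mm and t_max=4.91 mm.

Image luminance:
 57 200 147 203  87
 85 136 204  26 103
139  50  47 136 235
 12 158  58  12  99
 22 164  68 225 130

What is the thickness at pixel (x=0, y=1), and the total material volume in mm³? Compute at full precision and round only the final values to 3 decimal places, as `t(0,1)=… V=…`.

span = t_max - t_min = 4.91 - 0.86 = 4.050
L(0,1) = 85, L_eff = 85/255 = 0.333333
t(0,1) = 4.91 - 4.050·0.333333 = 3.560
Σt over all 5·5 pixels = 66497/850 ≈ 78.2317647
V = pitch²·Σt = 1.63²·66497/850 = 207.854

t(0,1)=3.560 V=207.854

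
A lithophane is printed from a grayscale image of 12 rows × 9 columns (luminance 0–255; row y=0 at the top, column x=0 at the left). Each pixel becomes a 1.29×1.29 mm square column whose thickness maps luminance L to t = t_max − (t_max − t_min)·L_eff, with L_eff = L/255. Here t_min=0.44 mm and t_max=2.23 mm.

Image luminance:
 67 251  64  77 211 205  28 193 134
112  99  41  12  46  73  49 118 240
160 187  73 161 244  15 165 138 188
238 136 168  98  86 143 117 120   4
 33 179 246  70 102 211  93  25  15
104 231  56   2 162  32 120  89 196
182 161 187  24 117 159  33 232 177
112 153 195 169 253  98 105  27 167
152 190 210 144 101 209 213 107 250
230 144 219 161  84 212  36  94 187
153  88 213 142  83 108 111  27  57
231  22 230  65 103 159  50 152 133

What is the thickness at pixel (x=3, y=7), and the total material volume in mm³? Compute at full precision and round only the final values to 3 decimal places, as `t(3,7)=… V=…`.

span = t_max - t_min = 2.23 - 0.44 = 1.790
L(3,7) = 169, L_eff = 169/255 = 0.662745
t(3,7) = 2.23 - 1.790·0.662745 = 1.044
Σt over all 12·9 pixels = 906707/6375 ≈ 142.2285490
V = pitch²·Σt = 1.29²·906707/6375 = 236.683

t(3,7)=1.044 V=236.683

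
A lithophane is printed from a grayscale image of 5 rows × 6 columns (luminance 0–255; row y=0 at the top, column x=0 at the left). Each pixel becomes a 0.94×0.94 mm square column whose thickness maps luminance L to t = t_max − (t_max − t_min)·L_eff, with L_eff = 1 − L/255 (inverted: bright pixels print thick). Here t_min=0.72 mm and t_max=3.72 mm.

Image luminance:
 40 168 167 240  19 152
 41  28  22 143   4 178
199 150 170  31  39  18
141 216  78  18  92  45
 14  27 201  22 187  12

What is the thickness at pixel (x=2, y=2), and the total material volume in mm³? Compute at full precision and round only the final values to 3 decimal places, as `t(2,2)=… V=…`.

t(2,2)=2.720 V=48.837

span = t_max - t_min = 3.72 - 0.72 = 3.000
L(2,2) = 170, L_eff = 1 - 170/255 = 0.333333 (inverted)
t(2,2) = 3.72 - 3.000·0.333333 = 2.720
Σt over all 5·6 pixels = 4698/85 ≈ 55.2705882
V = pitch²·Σt = 0.94²·4698/85 = 48.837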